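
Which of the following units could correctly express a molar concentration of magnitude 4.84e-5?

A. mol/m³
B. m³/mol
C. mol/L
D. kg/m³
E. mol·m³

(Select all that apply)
A, C

molar concentration has SI base units: mol / m^3

Checking each option against mol / m^3:
  A. mol/m³: ✓ matches
  B. m³/mol: ✗ does not match
  C. mol/L: ✓ matches
  D. kg/m³: ✗ does not match
  E. mol·m³: ✗ does not match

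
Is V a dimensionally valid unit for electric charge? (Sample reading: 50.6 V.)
No

electric charge has SI base units: A * s
V does NOT reduce to A * s; a valid unit for electric charge would be e.g. C.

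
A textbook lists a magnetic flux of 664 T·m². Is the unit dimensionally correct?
Yes

magnetic flux has SI base units: kg * m^2 / (A * s^2)
T·m² reduces to the same SI base units, so it is a valid unit for magnetic flux.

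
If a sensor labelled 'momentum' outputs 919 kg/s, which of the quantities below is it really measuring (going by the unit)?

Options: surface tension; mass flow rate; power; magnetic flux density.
mass flow rate

momentum should have units dimensionally equivalent to kg * m / s (e.g. kg·m/s).
The given unit 'kg/s' reduces to kg / s. Of the listed options, that is the dimensionality of mass flow rate.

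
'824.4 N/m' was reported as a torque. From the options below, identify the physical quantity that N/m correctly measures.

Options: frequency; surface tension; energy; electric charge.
surface tension

torque should have units dimensionally equivalent to kg * m^2 / s^2 (e.g. N·m).
The given unit 'N/m' reduces to kg / s^2. Of the listed options, that is the dimensionality of surface tension.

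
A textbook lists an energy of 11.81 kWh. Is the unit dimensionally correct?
Yes

energy has SI base units: kg * m^2 / s^2
kWh reduces to the same SI base units, so it is a valid unit for energy.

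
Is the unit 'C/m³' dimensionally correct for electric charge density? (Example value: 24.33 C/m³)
Yes

electric charge density has SI base units: A * s / m^3
C/m³ reduces to the same SI base units, so it is a valid unit for electric charge density.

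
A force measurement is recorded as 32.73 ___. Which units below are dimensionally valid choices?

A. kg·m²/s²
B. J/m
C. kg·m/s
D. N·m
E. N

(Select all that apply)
B, E

force has SI base units: kg * m / s^2

Checking each option against kg * m / s^2:
  A. kg·m²/s²: ✗ does not match
  B. J/m: ✓ matches
  C. kg·m/s: ✗ does not match
  D. N·m: ✗ does not match
  E. N: ✓ matches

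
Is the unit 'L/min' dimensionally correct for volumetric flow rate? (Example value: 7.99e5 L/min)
Yes

volumetric flow rate has SI base units: m^3 / s
L/min reduces to the same SI base units, so it is a valid unit for volumetric flow rate.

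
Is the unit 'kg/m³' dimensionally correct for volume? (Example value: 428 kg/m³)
No

volume has SI base units: m^3
kg/m³ does NOT reduce to m^3; a valid unit for volume would be e.g. m³.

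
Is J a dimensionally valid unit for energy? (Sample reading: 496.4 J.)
Yes

energy has SI base units: kg * m^2 / s^2
J reduces to the same SI base units, so it is a valid unit for energy.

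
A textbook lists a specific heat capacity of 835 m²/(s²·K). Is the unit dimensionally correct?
Yes

specific heat capacity has SI base units: m^2 / (s^2 * K)
m²/(s²·K) reduces to the same SI base units, so it is a valid unit for specific heat capacity.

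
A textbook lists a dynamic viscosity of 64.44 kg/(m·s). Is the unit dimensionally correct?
Yes

dynamic viscosity has SI base units: kg / (m * s)
kg/(m·s) reduces to the same SI base units, so it is a valid unit for dynamic viscosity.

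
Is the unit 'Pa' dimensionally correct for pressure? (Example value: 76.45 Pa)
Yes

pressure has SI base units: kg / (m * s^2)
Pa reduces to the same SI base units, so it is a valid unit for pressure.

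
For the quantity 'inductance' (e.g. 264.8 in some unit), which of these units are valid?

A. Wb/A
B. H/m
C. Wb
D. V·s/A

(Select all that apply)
A, D

inductance has SI base units: kg * m^2 / (A^2 * s^2)

Checking each option against kg * m^2 / (A^2 * s^2):
  A. Wb/A: ✓ matches
  B. H/m: ✗ does not match
  C. Wb: ✗ does not match
  D. V·s/A: ✓ matches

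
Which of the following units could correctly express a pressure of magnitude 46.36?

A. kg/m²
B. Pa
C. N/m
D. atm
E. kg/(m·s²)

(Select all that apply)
B, D, E

pressure has SI base units: kg / (m * s^2)

Checking each option against kg / (m * s^2):
  A. kg/m²: ✗ does not match
  B. Pa: ✓ matches
  C. N/m: ✗ does not match
  D. atm: ✓ matches
  E. kg/(m·s²): ✓ matches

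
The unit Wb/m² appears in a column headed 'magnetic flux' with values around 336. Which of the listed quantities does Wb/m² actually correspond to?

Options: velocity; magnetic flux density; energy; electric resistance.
magnetic flux density

magnetic flux should have units dimensionally equivalent to kg * m^2 / (A * s^2) (e.g. Wb).
The given unit 'Wb/m²' reduces to kg / (A * s^2). Of the listed options, that is the dimensionality of magnetic flux density.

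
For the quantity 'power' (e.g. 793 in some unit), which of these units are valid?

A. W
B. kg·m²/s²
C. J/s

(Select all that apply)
A, C

power has SI base units: kg * m^2 / s^3

Checking each option against kg * m^2 / s^3:
  A. W: ✓ matches
  B. kg·m²/s²: ✗ does not match
  C. J/s: ✓ matches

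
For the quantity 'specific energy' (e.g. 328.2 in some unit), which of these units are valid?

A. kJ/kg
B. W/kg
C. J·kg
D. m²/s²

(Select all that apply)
A, D

specific energy has SI base units: m^2 / s^2

Checking each option against m^2 / s^2:
  A. kJ/kg: ✓ matches
  B. W/kg: ✗ does not match
  C. J·kg: ✗ does not match
  D. m²/s²: ✓ matches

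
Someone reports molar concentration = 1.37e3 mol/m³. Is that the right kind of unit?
Yes

molar concentration has SI base units: mol / m^3
mol/m³ reduces to the same SI base units, so it is a valid unit for molar concentration.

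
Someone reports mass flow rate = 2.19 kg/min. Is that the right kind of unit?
Yes

mass flow rate has SI base units: kg / s
kg/min reduces to the same SI base units, so it is a valid unit for mass flow rate.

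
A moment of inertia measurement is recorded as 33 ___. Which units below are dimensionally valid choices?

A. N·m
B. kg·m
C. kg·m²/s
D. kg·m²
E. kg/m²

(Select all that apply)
D

moment of inertia has SI base units: kg * m^2

Checking each option against kg * m^2:
  A. N·m: ✗ does not match
  B. kg·m: ✗ does not match
  C. kg·m²/s: ✗ does not match
  D. kg·m²: ✓ matches
  E. kg/m²: ✗ does not match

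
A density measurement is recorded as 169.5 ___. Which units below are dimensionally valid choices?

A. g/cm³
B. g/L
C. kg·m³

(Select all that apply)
A, B

density has SI base units: kg / m^3

Checking each option against kg / m^3:
  A. g/cm³: ✓ matches
  B. g/L: ✓ matches
  C. kg·m³: ✗ does not match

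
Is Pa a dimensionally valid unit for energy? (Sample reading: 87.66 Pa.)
No

energy has SI base units: kg * m^2 / s^2
Pa does NOT reduce to kg * m^2 / s^2; a valid unit for energy would be e.g. J.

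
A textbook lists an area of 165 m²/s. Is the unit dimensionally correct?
No

area has SI base units: m^2
m²/s does NOT reduce to m^2; a valid unit for area would be e.g. m².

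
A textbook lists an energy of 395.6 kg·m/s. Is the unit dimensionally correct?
No

energy has SI base units: kg * m^2 / s^2
kg·m/s does NOT reduce to kg * m^2 / s^2; a valid unit for energy would be e.g. J.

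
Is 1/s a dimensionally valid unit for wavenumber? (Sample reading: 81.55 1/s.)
No

wavenumber has SI base units: 1 / m
1/s does NOT reduce to 1 / m; a valid unit for wavenumber would be e.g. 1/m.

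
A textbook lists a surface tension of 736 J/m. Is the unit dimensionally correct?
No

surface tension has SI base units: kg / s^2
J/m does NOT reduce to kg / s^2; a valid unit for surface tension would be e.g. N/m.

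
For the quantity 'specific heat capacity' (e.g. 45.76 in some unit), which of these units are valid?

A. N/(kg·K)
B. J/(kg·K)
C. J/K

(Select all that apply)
B

specific heat capacity has SI base units: m^2 / (s^2 * K)

Checking each option against m^2 / (s^2 * K):
  A. N/(kg·K): ✗ does not match
  B. J/(kg·K): ✓ matches
  C. J/K: ✗ does not match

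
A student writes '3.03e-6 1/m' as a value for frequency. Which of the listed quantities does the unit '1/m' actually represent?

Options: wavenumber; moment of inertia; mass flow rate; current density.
wavenumber

frequency should have units dimensionally equivalent to 1 / s (e.g. Hz).
The given unit '1/m' reduces to 1 / m. Of the listed options, that is the dimensionality of wavenumber.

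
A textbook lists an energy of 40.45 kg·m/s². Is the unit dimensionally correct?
No

energy has SI base units: kg * m^2 / s^2
kg·m/s² does NOT reduce to kg * m^2 / s^2; a valid unit for energy would be e.g. J.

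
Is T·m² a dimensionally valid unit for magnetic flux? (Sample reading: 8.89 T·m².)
Yes

magnetic flux has SI base units: kg * m^2 / (A * s^2)
T·m² reduces to the same SI base units, so it is a valid unit for magnetic flux.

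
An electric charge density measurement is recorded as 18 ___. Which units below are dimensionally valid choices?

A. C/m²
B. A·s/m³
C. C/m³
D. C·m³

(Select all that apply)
B, C

electric charge density has SI base units: A * s / m^3

Checking each option against A * s / m^3:
  A. C/m²: ✗ does not match
  B. A·s/m³: ✓ matches
  C. C/m³: ✓ matches
  D. C·m³: ✗ does not match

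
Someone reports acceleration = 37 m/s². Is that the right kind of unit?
Yes

acceleration has SI base units: m / s^2
m/s² reduces to the same SI base units, so it is a valid unit for acceleration.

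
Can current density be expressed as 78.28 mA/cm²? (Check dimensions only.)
Yes

current density has SI base units: A / m^2
mA/cm² reduces to the same SI base units, so it is a valid unit for current density.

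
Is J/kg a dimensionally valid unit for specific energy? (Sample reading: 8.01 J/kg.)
Yes

specific energy has SI base units: m^2 / s^2
J/kg reduces to the same SI base units, so it is a valid unit for specific energy.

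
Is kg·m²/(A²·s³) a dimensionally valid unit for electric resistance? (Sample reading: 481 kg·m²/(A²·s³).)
Yes

electric resistance has SI base units: kg * m^2 / (A^2 * s^3)
kg·m²/(A²·s³) reduces to the same SI base units, so it is a valid unit for electric resistance.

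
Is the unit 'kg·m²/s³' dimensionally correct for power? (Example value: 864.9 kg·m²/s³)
Yes

power has SI base units: kg * m^2 / s^3
kg·m²/s³ reduces to the same SI base units, so it is a valid unit for power.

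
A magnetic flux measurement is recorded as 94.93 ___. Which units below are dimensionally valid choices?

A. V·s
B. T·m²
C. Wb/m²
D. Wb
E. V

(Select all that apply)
A, B, D

magnetic flux has SI base units: kg * m^2 / (A * s^2)

Checking each option against kg * m^2 / (A * s^2):
  A. V·s: ✓ matches
  B. T·m²: ✓ matches
  C. Wb/m²: ✗ does not match
  D. Wb: ✓ matches
  E. V: ✗ does not match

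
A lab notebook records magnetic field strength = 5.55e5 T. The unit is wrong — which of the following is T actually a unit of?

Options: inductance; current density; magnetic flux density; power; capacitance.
magnetic flux density

magnetic field strength should have units dimensionally equivalent to A / m (e.g. A/m).
The given unit 'T' reduces to kg / (A * s^2). Of the listed options, that is the dimensionality of magnetic flux density.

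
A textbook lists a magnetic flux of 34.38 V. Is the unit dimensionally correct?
No

magnetic flux has SI base units: kg * m^2 / (A * s^2)
V does NOT reduce to kg * m^2 / (A * s^2); a valid unit for magnetic flux would be e.g. Wb.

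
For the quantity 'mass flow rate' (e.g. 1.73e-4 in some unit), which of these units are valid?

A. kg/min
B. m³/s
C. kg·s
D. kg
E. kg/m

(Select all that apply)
A

mass flow rate has SI base units: kg / s

Checking each option against kg / s:
  A. kg/min: ✓ matches
  B. m³/s: ✗ does not match
  C. kg·s: ✗ does not match
  D. kg: ✗ does not match
  E. kg/m: ✗ does not match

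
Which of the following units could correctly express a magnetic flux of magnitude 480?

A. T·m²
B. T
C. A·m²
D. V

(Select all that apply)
A

magnetic flux has SI base units: kg * m^2 / (A * s^2)

Checking each option against kg * m^2 / (A * s^2):
  A. T·m²: ✓ matches
  B. T: ✗ does not match
  C. A·m²: ✗ does not match
  D. V: ✗ does not match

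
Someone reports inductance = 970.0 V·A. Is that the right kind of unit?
No

inductance has SI base units: kg * m^2 / (A^2 * s^2)
V·A does NOT reduce to kg * m^2 / (A^2 * s^2); a valid unit for inductance would be e.g. H.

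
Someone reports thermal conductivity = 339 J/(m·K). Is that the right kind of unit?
No

thermal conductivity has SI base units: kg * m / (s^3 * K)
J/(m·K) does NOT reduce to kg * m / (s^3 * K); a valid unit for thermal conductivity would be e.g. W/(m·K).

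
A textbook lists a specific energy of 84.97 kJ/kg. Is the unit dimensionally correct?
Yes

specific energy has SI base units: m^2 / s^2
kJ/kg reduces to the same SI base units, so it is a valid unit for specific energy.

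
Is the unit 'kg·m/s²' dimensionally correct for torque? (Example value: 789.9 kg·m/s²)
No

torque has SI base units: kg * m^2 / s^2
kg·m/s² does NOT reduce to kg * m^2 / s^2; a valid unit for torque would be e.g. N·m.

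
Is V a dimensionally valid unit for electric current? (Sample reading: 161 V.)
No

electric current has SI base units: A
V does NOT reduce to A; a valid unit for electric current would be e.g. A.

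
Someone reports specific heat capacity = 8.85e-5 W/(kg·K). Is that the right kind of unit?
No

specific heat capacity has SI base units: m^2 / (s^2 * K)
W/(kg·K) does NOT reduce to m^2 / (s^2 * K); a valid unit for specific heat capacity would be e.g. J/(kg·K).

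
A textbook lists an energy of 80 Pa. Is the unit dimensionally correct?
No

energy has SI base units: kg * m^2 / s^2
Pa does NOT reduce to kg * m^2 / s^2; a valid unit for energy would be e.g. J.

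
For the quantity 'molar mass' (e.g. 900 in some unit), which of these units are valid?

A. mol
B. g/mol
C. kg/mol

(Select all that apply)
B, C

molar mass has SI base units: kg / mol

Checking each option against kg / mol:
  A. mol: ✗ does not match
  B. g/mol: ✓ matches
  C. kg/mol: ✓ matches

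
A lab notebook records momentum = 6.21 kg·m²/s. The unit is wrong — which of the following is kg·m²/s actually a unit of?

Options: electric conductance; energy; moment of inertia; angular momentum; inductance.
angular momentum

momentum should have units dimensionally equivalent to kg * m / s (e.g. kg·m/s).
The given unit 'kg·m²/s' reduces to kg * m^2 / s. Of the listed options, that is the dimensionality of angular momentum.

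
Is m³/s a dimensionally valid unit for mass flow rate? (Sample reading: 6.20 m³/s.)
No

mass flow rate has SI base units: kg / s
m³/s does NOT reduce to kg / s; a valid unit for mass flow rate would be e.g. kg/s.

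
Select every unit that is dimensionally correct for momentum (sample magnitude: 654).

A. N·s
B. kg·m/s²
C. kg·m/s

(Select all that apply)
A, C

momentum has SI base units: kg * m / s

Checking each option against kg * m / s:
  A. N·s: ✓ matches
  B. kg·m/s²: ✗ does not match
  C. kg·m/s: ✓ matches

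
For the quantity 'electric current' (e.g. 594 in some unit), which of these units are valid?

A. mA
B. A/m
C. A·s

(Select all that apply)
A

electric current has SI base units: A

Checking each option against A:
  A. mA: ✓ matches
  B. A/m: ✗ does not match
  C. A·s: ✗ does not match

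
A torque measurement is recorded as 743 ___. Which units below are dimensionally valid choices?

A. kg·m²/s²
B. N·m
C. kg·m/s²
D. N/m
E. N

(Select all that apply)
A, B

torque has SI base units: kg * m^2 / s^2

Checking each option against kg * m^2 / s^2:
  A. kg·m²/s²: ✓ matches
  B. N·m: ✓ matches
  C. kg·m/s²: ✗ does not match
  D. N/m: ✗ does not match
  E. N: ✗ does not match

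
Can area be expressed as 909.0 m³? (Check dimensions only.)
No

area has SI base units: m^2
m³ does NOT reduce to m^2; a valid unit for area would be e.g. m².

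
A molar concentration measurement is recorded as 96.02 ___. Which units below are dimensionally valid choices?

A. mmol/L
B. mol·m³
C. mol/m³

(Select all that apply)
A, C

molar concentration has SI base units: mol / m^3

Checking each option against mol / m^3:
  A. mmol/L: ✓ matches
  B. mol·m³: ✗ does not match
  C. mol/m³: ✓ matches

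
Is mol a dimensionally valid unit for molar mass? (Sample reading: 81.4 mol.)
No

molar mass has SI base units: kg / mol
mol does NOT reduce to kg / mol; a valid unit for molar mass would be e.g. kg/mol.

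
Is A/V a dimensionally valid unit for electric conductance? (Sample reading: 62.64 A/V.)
Yes

electric conductance has SI base units: A^2 * s^3 / (kg * m^2)
A/V reduces to the same SI base units, so it is a valid unit for electric conductance.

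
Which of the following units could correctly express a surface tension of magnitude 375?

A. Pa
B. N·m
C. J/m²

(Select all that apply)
C

surface tension has SI base units: kg / s^2

Checking each option against kg / s^2:
  A. Pa: ✗ does not match
  B. N·m: ✗ does not match
  C. J/m²: ✓ matches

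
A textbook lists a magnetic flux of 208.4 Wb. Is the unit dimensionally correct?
Yes

magnetic flux has SI base units: kg * m^2 / (A * s^2)
Wb reduces to the same SI base units, so it is a valid unit for magnetic flux.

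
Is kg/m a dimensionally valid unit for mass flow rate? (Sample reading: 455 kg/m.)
No

mass flow rate has SI base units: kg / s
kg/m does NOT reduce to kg / s; a valid unit for mass flow rate would be e.g. kg/s.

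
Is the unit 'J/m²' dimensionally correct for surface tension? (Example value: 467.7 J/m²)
Yes

surface tension has SI base units: kg / s^2
J/m² reduces to the same SI base units, so it is a valid unit for surface tension.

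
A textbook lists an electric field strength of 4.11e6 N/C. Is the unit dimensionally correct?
Yes

electric field strength has SI base units: kg * m / (A * s^3)
N/C reduces to the same SI base units, so it is a valid unit for electric field strength.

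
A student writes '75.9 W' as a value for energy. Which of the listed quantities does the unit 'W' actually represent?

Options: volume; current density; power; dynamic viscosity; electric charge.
power

energy should have units dimensionally equivalent to kg * m^2 / s^2 (e.g. J).
The given unit 'W' reduces to kg * m^2 / s^3. Of the listed options, that is the dimensionality of power.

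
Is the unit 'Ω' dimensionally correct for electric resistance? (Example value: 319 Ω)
Yes

electric resistance has SI base units: kg * m^2 / (A^2 * s^3)
Ω reduces to the same SI base units, so it is a valid unit for electric resistance.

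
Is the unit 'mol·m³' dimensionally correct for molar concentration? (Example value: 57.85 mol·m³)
No

molar concentration has SI base units: mol / m^3
mol·m³ does NOT reduce to mol / m^3; a valid unit for molar concentration would be e.g. mol/m³.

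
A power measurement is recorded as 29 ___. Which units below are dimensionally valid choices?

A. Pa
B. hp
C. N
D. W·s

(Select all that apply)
B

power has SI base units: kg * m^2 / s^3

Checking each option against kg * m^2 / s^3:
  A. Pa: ✗ does not match
  B. hp: ✓ matches
  C. N: ✗ does not match
  D. W·s: ✗ does not match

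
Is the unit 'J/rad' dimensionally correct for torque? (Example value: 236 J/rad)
Yes

torque has SI base units: kg * m^2 / s^2
J/rad reduces to the same SI base units, so it is a valid unit for torque.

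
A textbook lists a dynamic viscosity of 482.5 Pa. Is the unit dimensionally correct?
No

dynamic viscosity has SI base units: kg / (m * s)
Pa does NOT reduce to kg / (m * s); a valid unit for dynamic viscosity would be e.g. Pa·s.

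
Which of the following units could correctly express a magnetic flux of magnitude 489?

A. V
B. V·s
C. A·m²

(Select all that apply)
B

magnetic flux has SI base units: kg * m^2 / (A * s^2)

Checking each option against kg * m^2 / (A * s^2):
  A. V: ✗ does not match
  B. V·s: ✓ matches
  C. A·m²: ✗ does not match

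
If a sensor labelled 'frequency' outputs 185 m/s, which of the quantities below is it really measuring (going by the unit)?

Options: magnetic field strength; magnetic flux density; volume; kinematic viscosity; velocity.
velocity

frequency should have units dimensionally equivalent to 1 / s (e.g. Hz).
The given unit 'm/s' reduces to m / s. Of the listed options, that is the dimensionality of velocity.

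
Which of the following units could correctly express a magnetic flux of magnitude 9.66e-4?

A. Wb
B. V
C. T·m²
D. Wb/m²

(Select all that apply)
A, C

magnetic flux has SI base units: kg * m^2 / (A * s^2)

Checking each option against kg * m^2 / (A * s^2):
  A. Wb: ✓ matches
  B. V: ✗ does not match
  C. T·m²: ✓ matches
  D. Wb/m²: ✗ does not match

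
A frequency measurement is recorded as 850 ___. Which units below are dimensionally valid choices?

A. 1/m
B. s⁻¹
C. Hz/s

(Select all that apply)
B

frequency has SI base units: 1 / s

Checking each option against 1 / s:
  A. 1/m: ✗ does not match
  B. s⁻¹: ✓ matches
  C. Hz/s: ✗ does not match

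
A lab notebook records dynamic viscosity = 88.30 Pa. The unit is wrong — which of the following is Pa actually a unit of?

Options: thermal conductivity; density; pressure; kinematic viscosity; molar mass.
pressure

dynamic viscosity should have units dimensionally equivalent to kg / (m * s) (e.g. Pa·s).
The given unit 'Pa' reduces to kg / (m * s^2). Of the listed options, that is the dimensionality of pressure.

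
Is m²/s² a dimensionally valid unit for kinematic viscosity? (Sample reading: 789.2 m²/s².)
No

kinematic viscosity has SI base units: m^2 / s
m²/s² does NOT reduce to m^2 / s; a valid unit for kinematic viscosity would be e.g. m²/s.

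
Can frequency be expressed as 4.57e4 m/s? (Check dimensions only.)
No

frequency has SI base units: 1 / s
m/s does NOT reduce to 1 / s; a valid unit for frequency would be e.g. Hz.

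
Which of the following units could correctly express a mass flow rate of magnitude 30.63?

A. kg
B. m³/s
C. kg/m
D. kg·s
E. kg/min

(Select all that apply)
E

mass flow rate has SI base units: kg / s

Checking each option against kg / s:
  A. kg: ✗ does not match
  B. m³/s: ✗ does not match
  C. kg/m: ✗ does not match
  D. kg·s: ✗ does not match
  E. kg/min: ✓ matches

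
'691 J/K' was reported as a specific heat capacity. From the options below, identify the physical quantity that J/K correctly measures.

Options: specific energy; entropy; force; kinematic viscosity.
entropy

specific heat capacity should have units dimensionally equivalent to m^2 / (s^2 * K) (e.g. J/(kg·K)).
The given unit 'J/K' reduces to kg * m^2 / (s^2 * K). Of the listed options, that is the dimensionality of entropy.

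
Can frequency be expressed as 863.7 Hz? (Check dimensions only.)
Yes

frequency has SI base units: 1 / s
Hz reduces to the same SI base units, so it is a valid unit for frequency.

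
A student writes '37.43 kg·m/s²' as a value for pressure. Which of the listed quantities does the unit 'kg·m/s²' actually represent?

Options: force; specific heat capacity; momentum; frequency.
force

pressure should have units dimensionally equivalent to kg / (m * s^2) (e.g. Pa).
The given unit 'kg·m/s²' reduces to kg * m / s^2. Of the listed options, that is the dimensionality of force.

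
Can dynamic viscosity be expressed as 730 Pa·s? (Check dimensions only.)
Yes

dynamic viscosity has SI base units: kg / (m * s)
Pa·s reduces to the same SI base units, so it is a valid unit for dynamic viscosity.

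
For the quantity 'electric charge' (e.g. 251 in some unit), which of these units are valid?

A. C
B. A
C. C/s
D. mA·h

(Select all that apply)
A, D

electric charge has SI base units: A * s

Checking each option against A * s:
  A. C: ✓ matches
  B. A: ✗ does not match
  C. C/s: ✗ does not match
  D. mA·h: ✓ matches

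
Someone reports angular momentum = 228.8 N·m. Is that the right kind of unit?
No

angular momentum has SI base units: kg * m^2 / s
N·m does NOT reduce to kg * m^2 / s; a valid unit for angular momentum would be e.g. kg·m²/s.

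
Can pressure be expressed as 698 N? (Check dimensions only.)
No

pressure has SI base units: kg / (m * s^2)
N does NOT reduce to kg / (m * s^2); a valid unit for pressure would be e.g. Pa.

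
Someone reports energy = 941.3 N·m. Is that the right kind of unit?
Yes

energy has SI base units: kg * m^2 / s^2
N·m reduces to the same SI base units, so it is a valid unit for energy.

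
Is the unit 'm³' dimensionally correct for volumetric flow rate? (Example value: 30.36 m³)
No

volumetric flow rate has SI base units: m^3 / s
m³ does NOT reduce to m^3 / s; a valid unit for volumetric flow rate would be e.g. m³/s.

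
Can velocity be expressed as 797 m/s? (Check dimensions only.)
Yes

velocity has SI base units: m / s
m/s reduces to the same SI base units, so it is a valid unit for velocity.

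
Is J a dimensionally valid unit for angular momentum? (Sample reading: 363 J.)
No

angular momentum has SI base units: kg * m^2 / s
J does NOT reduce to kg * m^2 / s; a valid unit for angular momentum would be e.g. kg·m²/s.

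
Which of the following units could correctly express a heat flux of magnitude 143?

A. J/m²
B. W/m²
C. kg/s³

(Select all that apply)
B, C

heat flux has SI base units: kg / s^3

Checking each option against kg / s^3:
  A. J/m²: ✗ does not match
  B. W/m²: ✓ matches
  C. kg/s³: ✓ matches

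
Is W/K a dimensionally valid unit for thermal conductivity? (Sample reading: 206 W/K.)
No

thermal conductivity has SI base units: kg * m / (s^3 * K)
W/K does NOT reduce to kg * m / (s^3 * K); a valid unit for thermal conductivity would be e.g. W/(m·K).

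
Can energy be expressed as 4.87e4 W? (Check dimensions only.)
No

energy has SI base units: kg * m^2 / s^2
W does NOT reduce to kg * m^2 / s^2; a valid unit for energy would be e.g. J.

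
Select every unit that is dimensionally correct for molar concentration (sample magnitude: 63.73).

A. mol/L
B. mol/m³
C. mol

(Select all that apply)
A, B

molar concentration has SI base units: mol / m^3

Checking each option against mol / m^3:
  A. mol/L: ✓ matches
  B. mol/m³: ✓ matches
  C. mol: ✗ does not match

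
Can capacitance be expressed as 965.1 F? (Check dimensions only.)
Yes

capacitance has SI base units: A^2 * s^4 / (kg * m^2)
F reduces to the same SI base units, so it is a valid unit for capacitance.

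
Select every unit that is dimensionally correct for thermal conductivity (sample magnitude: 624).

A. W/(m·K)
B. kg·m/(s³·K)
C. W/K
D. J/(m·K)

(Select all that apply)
A, B

thermal conductivity has SI base units: kg * m / (s^3 * K)

Checking each option against kg * m / (s^3 * K):
  A. W/(m·K): ✓ matches
  B. kg·m/(s³·K): ✓ matches
  C. W/K: ✗ does not match
  D. J/(m·K): ✗ does not match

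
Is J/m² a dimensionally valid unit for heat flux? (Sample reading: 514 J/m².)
No

heat flux has SI base units: kg / s^3
J/m² does NOT reduce to kg / s^3; a valid unit for heat flux would be e.g. W/m².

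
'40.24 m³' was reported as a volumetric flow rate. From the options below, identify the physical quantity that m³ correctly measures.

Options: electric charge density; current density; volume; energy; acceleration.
volume

volumetric flow rate should have units dimensionally equivalent to m^3 / s (e.g. m³/s).
The given unit 'm³' reduces to m^3. Of the listed options, that is the dimensionality of volume.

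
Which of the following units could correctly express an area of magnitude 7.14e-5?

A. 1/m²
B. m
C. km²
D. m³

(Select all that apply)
C

area has SI base units: m^2

Checking each option against m^2:
  A. 1/m²: ✗ does not match
  B. m: ✗ does not match
  C. km²: ✓ matches
  D. m³: ✗ does not match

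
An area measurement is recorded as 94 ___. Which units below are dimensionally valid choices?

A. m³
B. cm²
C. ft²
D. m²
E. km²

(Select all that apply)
B, C, D, E

area has SI base units: m^2

Checking each option against m^2:
  A. m³: ✗ does not match
  B. cm²: ✓ matches
  C. ft²: ✓ matches
  D. m²: ✓ matches
  E. km²: ✓ matches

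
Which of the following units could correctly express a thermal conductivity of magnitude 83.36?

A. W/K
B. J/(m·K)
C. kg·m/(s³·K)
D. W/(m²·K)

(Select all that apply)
C

thermal conductivity has SI base units: kg * m / (s^3 * K)

Checking each option against kg * m / (s^3 * K):
  A. W/K: ✗ does not match
  B. J/(m·K): ✗ does not match
  C. kg·m/(s³·K): ✓ matches
  D. W/(m²·K): ✗ does not match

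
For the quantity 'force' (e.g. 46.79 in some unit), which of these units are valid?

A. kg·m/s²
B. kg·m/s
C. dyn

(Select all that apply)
A, C

force has SI base units: kg * m / s^2

Checking each option against kg * m / s^2:
  A. kg·m/s²: ✓ matches
  B. kg·m/s: ✗ does not match
  C. dyn: ✓ matches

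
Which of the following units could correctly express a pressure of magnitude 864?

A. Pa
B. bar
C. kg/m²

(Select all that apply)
A, B

pressure has SI base units: kg / (m * s^2)

Checking each option against kg / (m * s^2):
  A. Pa: ✓ matches
  B. bar: ✓ matches
  C. kg/m²: ✗ does not match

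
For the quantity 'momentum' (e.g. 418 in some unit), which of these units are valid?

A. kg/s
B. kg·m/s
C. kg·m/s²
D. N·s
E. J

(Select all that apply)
B, D

momentum has SI base units: kg * m / s

Checking each option against kg * m / s:
  A. kg/s: ✗ does not match
  B. kg·m/s: ✓ matches
  C. kg·m/s²: ✗ does not match
  D. N·s: ✓ matches
  E. J: ✗ does not match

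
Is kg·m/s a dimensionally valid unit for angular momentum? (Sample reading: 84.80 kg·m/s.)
No

angular momentum has SI base units: kg * m^2 / s
kg·m/s does NOT reduce to kg * m^2 / s; a valid unit for angular momentum would be e.g. kg·m²/s.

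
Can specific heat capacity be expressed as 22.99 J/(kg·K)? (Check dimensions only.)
Yes

specific heat capacity has SI base units: m^2 / (s^2 * K)
J/(kg·K) reduces to the same SI base units, so it is a valid unit for specific heat capacity.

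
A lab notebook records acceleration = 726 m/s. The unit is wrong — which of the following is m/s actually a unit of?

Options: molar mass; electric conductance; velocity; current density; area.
velocity

acceleration should have units dimensionally equivalent to m / s^2 (e.g. m/s²).
The given unit 'm/s' reduces to m / s. Of the listed options, that is the dimensionality of velocity.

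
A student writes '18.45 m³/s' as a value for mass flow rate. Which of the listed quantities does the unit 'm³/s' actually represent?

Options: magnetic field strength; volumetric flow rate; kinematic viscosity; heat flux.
volumetric flow rate

mass flow rate should have units dimensionally equivalent to kg / s (e.g. kg/s).
The given unit 'm³/s' reduces to m^3 / s. Of the listed options, that is the dimensionality of volumetric flow rate.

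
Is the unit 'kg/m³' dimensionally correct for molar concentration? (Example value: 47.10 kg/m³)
No

molar concentration has SI base units: mol / m^3
kg/m³ does NOT reduce to mol / m^3; a valid unit for molar concentration would be e.g. mol/m³.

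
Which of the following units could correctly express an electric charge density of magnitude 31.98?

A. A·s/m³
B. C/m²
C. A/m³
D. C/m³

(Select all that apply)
A, D

electric charge density has SI base units: A * s / m^3

Checking each option against A * s / m^3:
  A. A·s/m³: ✓ matches
  B. C/m²: ✗ does not match
  C. A/m³: ✗ does not match
  D. C/m³: ✓ matches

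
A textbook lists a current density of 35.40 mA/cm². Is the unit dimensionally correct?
Yes

current density has SI base units: A / m^2
mA/cm² reduces to the same SI base units, so it is a valid unit for current density.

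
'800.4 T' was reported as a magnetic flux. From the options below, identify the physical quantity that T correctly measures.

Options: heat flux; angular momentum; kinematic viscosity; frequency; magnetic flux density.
magnetic flux density

magnetic flux should have units dimensionally equivalent to kg * m^2 / (A * s^2) (e.g. Wb).
The given unit 'T' reduces to kg / (A * s^2). Of the listed options, that is the dimensionality of magnetic flux density.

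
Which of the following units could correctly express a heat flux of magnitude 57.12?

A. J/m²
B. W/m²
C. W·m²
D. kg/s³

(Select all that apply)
B, D

heat flux has SI base units: kg / s^3

Checking each option against kg / s^3:
  A. J/m²: ✗ does not match
  B. W/m²: ✓ matches
  C. W·m²: ✗ does not match
  D. kg/s³: ✓ matches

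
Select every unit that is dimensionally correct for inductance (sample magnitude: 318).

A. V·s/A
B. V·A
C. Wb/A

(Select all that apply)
A, C

inductance has SI base units: kg * m^2 / (A^2 * s^2)

Checking each option against kg * m^2 / (A^2 * s^2):
  A. V·s/A: ✓ matches
  B. V·A: ✗ does not match
  C. Wb/A: ✓ matches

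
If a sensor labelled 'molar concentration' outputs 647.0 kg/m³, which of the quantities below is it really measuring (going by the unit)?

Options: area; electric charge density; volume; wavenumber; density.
density

molar concentration should have units dimensionally equivalent to mol / m^3 (e.g. mol/m³).
The given unit 'kg/m³' reduces to kg / m^3. Of the listed options, that is the dimensionality of density.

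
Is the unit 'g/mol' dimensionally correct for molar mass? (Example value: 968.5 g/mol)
Yes

molar mass has SI base units: kg / mol
g/mol reduces to the same SI base units, so it is a valid unit for molar mass.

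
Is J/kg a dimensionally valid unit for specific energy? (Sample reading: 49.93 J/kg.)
Yes

specific energy has SI base units: m^2 / s^2
J/kg reduces to the same SI base units, so it is a valid unit for specific energy.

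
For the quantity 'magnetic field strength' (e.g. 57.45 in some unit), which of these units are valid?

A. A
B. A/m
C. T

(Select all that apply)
B

magnetic field strength has SI base units: A / m

Checking each option against A / m:
  A. A: ✗ does not match
  B. A/m: ✓ matches
  C. T: ✗ does not match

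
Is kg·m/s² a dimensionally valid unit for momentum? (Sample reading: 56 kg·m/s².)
No

momentum has SI base units: kg * m / s
kg·m/s² does NOT reduce to kg * m / s; a valid unit for momentum would be e.g. kg·m/s.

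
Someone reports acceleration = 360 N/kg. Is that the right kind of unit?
Yes

acceleration has SI base units: m / s^2
N/kg reduces to the same SI base units, so it is a valid unit for acceleration.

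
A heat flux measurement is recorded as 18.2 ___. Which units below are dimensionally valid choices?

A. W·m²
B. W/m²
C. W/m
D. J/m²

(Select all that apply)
B

heat flux has SI base units: kg / s^3

Checking each option against kg / s^3:
  A. W·m²: ✗ does not match
  B. W/m²: ✓ matches
  C. W/m: ✗ does not match
  D. J/m²: ✗ does not match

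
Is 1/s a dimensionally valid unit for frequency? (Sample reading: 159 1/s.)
Yes

frequency has SI base units: 1 / s
1/s reduces to the same SI base units, so it is a valid unit for frequency.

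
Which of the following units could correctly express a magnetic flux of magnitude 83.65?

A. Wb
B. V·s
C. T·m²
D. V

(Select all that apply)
A, B, C

magnetic flux has SI base units: kg * m^2 / (A * s^2)

Checking each option against kg * m^2 / (A * s^2):
  A. Wb: ✓ matches
  B. V·s: ✓ matches
  C. T·m²: ✓ matches
  D. V: ✗ does not match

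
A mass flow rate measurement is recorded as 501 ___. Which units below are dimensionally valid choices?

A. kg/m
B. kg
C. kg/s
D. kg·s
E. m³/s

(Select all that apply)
C

mass flow rate has SI base units: kg / s

Checking each option against kg / s:
  A. kg/m: ✗ does not match
  B. kg: ✗ does not match
  C. kg/s: ✓ matches
  D. kg·s: ✗ does not match
  E. m³/s: ✗ does not match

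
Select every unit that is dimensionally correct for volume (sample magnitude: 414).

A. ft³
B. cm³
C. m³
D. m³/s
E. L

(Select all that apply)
A, B, C, E

volume has SI base units: m^3

Checking each option against m^3:
  A. ft³: ✓ matches
  B. cm³: ✓ matches
  C. m³: ✓ matches
  D. m³/s: ✗ does not match
  E. L: ✓ matches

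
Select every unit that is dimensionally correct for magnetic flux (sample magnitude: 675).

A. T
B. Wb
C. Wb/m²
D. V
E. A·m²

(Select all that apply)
B

magnetic flux has SI base units: kg * m^2 / (A * s^2)

Checking each option against kg * m^2 / (A * s^2):
  A. T: ✗ does not match
  B. Wb: ✓ matches
  C. Wb/m²: ✗ does not match
  D. V: ✗ does not match
  E. A·m²: ✗ does not match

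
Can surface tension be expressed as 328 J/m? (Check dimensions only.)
No

surface tension has SI base units: kg / s^2
J/m does NOT reduce to kg / s^2; a valid unit for surface tension would be e.g. N/m.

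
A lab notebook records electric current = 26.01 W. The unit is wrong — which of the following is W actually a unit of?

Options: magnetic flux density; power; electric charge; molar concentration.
power

electric current should have units dimensionally equivalent to A (e.g. A).
The given unit 'W' reduces to kg * m^2 / s^3. Of the listed options, that is the dimensionality of power.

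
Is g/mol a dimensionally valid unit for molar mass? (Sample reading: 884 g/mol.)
Yes

molar mass has SI base units: kg / mol
g/mol reduces to the same SI base units, so it is a valid unit for molar mass.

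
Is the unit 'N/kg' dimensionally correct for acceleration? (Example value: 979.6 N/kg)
Yes

acceleration has SI base units: m / s^2
N/kg reduces to the same SI base units, so it is a valid unit for acceleration.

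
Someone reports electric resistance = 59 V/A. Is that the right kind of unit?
Yes

electric resistance has SI base units: kg * m^2 / (A^2 * s^3)
V/A reduces to the same SI base units, so it is a valid unit for electric resistance.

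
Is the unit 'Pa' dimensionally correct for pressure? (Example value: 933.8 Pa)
Yes

pressure has SI base units: kg / (m * s^2)
Pa reduces to the same SI base units, so it is a valid unit for pressure.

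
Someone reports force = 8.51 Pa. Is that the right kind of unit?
No

force has SI base units: kg * m / s^2
Pa does NOT reduce to kg * m / s^2; a valid unit for force would be e.g. N.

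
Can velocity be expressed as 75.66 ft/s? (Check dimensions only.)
Yes

velocity has SI base units: m / s
ft/s reduces to the same SI base units, so it is a valid unit for velocity.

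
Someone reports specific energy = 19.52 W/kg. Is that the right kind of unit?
No

specific energy has SI base units: m^2 / s^2
W/kg does NOT reduce to m^2 / s^2; a valid unit for specific energy would be e.g. J/kg.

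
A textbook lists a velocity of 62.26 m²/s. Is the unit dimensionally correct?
No

velocity has SI base units: m / s
m²/s does NOT reduce to m / s; a valid unit for velocity would be e.g. m/s.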